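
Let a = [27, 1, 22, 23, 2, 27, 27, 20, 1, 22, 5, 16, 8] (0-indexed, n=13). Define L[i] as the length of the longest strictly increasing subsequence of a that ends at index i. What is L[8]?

   i    0    1    2    3    4    5    6    7    8    9   10   11   12
a[i]   27    1   22   23    2   27   27   20    1   22    5   16    8
L[i]    1    1    2    3    2    4    4    3    1    4    3    4    4

1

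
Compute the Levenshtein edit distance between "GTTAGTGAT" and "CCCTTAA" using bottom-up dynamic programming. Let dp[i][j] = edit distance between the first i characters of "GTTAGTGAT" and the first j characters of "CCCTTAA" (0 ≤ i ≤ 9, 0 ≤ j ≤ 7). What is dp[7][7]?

   ''  C  C  C  T  T  A  A
''  0  1  2  3  4  5  6  7
 G  1  1  2  3  4  5  6  7
 T  2  2  2  3  3  4  5  6
 T  3  3  3  3  3  3  4  5
 A  4  4  4  4  4  4  3  4
 G  5  5  5  5  5  5  4  4
 T  6  6  6  6  5  5  5  5
 G  7  7  7  7  6  6  6  6
 A  8  8  8  8  7  7  6  6
 T  9  9  9  9  8  7  7  7

6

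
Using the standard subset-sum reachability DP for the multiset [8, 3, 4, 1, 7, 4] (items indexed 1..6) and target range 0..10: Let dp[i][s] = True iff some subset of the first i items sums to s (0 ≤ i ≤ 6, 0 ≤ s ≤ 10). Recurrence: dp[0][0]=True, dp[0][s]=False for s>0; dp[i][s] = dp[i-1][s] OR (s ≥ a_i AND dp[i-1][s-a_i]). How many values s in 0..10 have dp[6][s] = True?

i\s   0   1   2   3   4   5   6   7   8   9  10
  0   T   F   F   F   F   F   F   F   F   F   F
  1   T   F   F   F   F   F   F   F   T   F   F
  2   T   F   F   T   F   F   F   F   T   F   F
  3   T   F   F   T   T   F   F   T   T   F   F
  4   T   T   F   T   T   T   F   T   T   T   F
  5   T   T   F   T   T   T   F   T   T   T   T
  6   T   T   F   T   T   T   F   T   T   T   T

9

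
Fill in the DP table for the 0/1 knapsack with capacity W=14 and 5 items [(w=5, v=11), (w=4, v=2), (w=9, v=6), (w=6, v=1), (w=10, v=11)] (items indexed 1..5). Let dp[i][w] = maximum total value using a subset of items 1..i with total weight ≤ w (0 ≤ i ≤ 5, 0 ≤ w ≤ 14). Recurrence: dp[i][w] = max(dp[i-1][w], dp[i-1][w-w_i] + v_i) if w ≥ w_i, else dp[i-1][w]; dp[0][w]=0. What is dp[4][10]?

13

i\w   0   1   2   3   4   5   6   7   8   9  10  11  12  13  14
  0   0   0   0   0   0   0   0   0   0   0   0   0   0   0   0
  1   0   0   0   0   0  11  11  11  11  11  11  11  11  11  11
  2   0   0   0   0   2  11  11  11  11  13  13  13  13  13  13
  3   0   0   0   0   2  11  11  11  11  13  13  13  13  13  17
  4   0   0   0   0   2  11  11  11  11  13  13  13  13  13  17
  5   0   0   0   0   2  11  11  11  11  13  13  13  13  13  17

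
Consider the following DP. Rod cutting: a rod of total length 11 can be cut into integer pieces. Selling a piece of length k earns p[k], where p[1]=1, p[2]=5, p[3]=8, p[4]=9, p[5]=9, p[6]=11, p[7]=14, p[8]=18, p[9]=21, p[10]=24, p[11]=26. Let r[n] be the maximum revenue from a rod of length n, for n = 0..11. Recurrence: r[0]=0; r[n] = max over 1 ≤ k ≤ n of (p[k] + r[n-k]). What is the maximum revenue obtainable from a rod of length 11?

29

   n    0    1    2    3    4    5    6    7    8    9   10   11
r[n]    0    1    5    8   10   13   16   18   21   24   26   29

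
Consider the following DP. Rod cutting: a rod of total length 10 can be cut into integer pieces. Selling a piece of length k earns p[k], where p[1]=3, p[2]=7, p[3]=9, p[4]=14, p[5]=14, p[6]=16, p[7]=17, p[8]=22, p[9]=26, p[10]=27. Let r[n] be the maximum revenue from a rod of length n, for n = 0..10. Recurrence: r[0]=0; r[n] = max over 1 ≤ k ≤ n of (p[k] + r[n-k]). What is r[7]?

   n    0    1    2    3    4    5    6    7    8    9   10
r[n]    0    3    7   10   14   17   21   24   28   31   35

24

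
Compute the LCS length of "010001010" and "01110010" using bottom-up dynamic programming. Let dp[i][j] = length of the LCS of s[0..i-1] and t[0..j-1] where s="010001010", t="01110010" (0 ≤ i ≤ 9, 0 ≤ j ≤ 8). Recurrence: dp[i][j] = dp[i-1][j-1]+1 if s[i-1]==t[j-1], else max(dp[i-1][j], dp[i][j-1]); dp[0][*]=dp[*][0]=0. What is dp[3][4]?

   ''  0  1  1  1  0  0  1  0
''  0  0  0  0  0  0  0  0  0
 0  0  1  1  1  1  1  1  1  1
 1  0  1  2  2  2  2  2  2  2
 0  0  1  2  2  2  3  3  3  3
 0  0  1  2  2  2  3  4  4  4
 0  0  1  2  2  2  3  4  4  5
 1  0  1  2  3  3  3  4  5  5
 0  0  1  2  3  3  4  4  5  6
 1  0  1  2  3  4  4  4  5  6
 0  0  1  2  3  4  5  5  5  6

2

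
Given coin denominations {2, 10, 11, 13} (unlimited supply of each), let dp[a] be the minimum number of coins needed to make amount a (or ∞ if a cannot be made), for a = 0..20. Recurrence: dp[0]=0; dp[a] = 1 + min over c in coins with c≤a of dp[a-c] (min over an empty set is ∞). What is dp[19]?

 a  0  1  2  3  4  5  6  7  8  9 10 11 12 13 14 15 16 17 18 19 20
dp  0  -  1  -  2  -  3  -  4  -  1  1  2  1  3  2  4  3  5  4  2
(- denotes ∞ / unreachable)

4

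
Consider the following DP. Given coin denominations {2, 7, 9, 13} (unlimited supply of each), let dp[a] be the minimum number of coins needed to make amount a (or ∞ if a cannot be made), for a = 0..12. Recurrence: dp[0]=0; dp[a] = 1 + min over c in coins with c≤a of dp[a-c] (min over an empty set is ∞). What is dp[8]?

4

 a  0  1  2  3  4  5  6  7  8  9 10 11 12
dp  0  -  1  -  2  -  3  1  4  1  5  2  6
(- denotes ∞ / unreachable)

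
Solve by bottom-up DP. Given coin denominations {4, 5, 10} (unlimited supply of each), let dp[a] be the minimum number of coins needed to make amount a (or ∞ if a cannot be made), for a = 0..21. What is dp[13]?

 a  0  1  2  3  4  5  6  7  8  9 10 11 12 13 14 15 16 17 18 19 20 21
dp  0  -  -  -  1  1  -  -  2  2  1  -  3  3  2  2  4  4  3  3  2  5
(- denotes ∞ / unreachable)

3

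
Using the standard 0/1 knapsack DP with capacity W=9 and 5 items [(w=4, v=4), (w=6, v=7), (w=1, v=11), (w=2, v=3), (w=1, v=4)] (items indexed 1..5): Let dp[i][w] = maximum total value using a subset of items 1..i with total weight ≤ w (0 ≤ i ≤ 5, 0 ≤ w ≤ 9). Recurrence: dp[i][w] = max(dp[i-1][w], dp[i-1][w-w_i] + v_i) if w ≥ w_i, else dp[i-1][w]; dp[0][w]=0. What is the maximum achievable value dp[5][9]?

i\w   0   1   2   3   4   5   6   7   8   9
  0   0   0   0   0   0   0   0   0   0   0
  1   0   0   0   0   4   4   4   4   4   4
  2   0   0   0   0   4   4   7   7   7   7
  3   0  11  11  11  11  15  15  18  18  18
  4   0  11  11  14  14  15  15  18  18  21
  5   0  11  15  15  18  18  19  19  22  22

22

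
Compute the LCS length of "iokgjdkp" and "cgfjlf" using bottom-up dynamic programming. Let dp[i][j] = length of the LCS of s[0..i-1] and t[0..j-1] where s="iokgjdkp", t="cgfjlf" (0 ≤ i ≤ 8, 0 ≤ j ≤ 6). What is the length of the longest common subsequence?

   ''  c  g  f  j  l  f
''  0  0  0  0  0  0  0
 i  0  0  0  0  0  0  0
 o  0  0  0  0  0  0  0
 k  0  0  0  0  0  0  0
 g  0  0  1  1  1  1  1
 j  0  0  1  1  2  2  2
 d  0  0  1  1  2  2  2
 k  0  0  1  1  2  2  2
 p  0  0  1  1  2  2  2

2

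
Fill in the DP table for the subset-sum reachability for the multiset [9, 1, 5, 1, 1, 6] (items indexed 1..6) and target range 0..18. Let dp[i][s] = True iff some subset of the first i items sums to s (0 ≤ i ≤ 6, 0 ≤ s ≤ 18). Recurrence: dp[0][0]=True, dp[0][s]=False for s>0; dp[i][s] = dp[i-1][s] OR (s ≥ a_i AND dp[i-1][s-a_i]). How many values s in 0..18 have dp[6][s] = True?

18

i\s   0   1   2   3   4   5   6   7   8   9  10  11  12  13  14  15  16  17  18
  0   T   F   F   F   F   F   F   F   F   F   F   F   F   F   F   F   F   F   F
  1   T   F   F   F   F   F   F   F   F   T   F   F   F   F   F   F   F   F   F
  2   T   T   F   F   F   F   F   F   F   T   T   F   F   F   F   F   F   F   F
  3   T   T   F   F   F   T   T   F   F   T   T   F   F   F   T   T   F   F   F
  4   T   T   T   F   F   T   T   T   F   T   T   T   F   F   T   T   T   F   F
  5   T   T   T   T   F   T   T   T   T   T   T   T   T   F   T   T   T   T   F
  6   T   T   T   T   F   T   T   T   T   T   T   T   T   T   T   T   T   T   T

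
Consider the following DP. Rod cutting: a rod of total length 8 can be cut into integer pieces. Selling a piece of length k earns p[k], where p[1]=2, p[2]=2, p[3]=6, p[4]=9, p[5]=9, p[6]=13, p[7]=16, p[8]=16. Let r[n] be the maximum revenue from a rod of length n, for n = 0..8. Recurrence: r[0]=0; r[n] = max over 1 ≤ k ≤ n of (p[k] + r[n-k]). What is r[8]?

18

   n    0    1    2    3    4    5    6    7    8
r[n]    0    2    4    6    9   11   13   16   18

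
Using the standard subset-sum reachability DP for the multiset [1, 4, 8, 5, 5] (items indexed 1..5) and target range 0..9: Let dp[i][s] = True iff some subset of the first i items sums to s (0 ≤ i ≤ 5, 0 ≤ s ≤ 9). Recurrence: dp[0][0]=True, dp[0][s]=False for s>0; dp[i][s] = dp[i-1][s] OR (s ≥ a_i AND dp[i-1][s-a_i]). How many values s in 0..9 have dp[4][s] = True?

7

i\s   0   1   2   3   4   5   6   7   8   9
  0   T   F   F   F   F   F   F   F   F   F
  1   T   T   F   F   F   F   F   F   F   F
  2   T   T   F   F   T   T   F   F   F   F
  3   T   T   F   F   T   T   F   F   T   T
  4   T   T   F   F   T   T   T   F   T   T
  5   T   T   F   F   T   T   T   F   T   T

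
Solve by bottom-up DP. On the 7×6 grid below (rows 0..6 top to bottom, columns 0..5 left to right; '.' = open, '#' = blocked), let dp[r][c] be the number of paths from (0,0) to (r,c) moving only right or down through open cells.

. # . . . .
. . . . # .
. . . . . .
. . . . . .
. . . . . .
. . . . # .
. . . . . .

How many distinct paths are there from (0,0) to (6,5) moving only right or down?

108

r\c   0   1   2   3   4   5
  0   1   0   0   0   0   0
  1   1   1   1   1   0   0
  2   1   2   3   4   4   4
  3   1   3   6  10  14  18
  4   1   4  10  20  34  52
  5   1   5  15  35   0  52
  6   1   6  21  56  56 108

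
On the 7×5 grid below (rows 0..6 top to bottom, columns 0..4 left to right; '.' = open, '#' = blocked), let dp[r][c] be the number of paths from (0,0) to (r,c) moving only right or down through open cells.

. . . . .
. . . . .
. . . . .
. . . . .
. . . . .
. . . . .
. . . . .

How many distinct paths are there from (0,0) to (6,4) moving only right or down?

210

r\c   0   1   2   3   4
  0   1   1   1   1   1
  1   1   2   3   4   5
  2   1   3   6  10  15
  3   1   4  10  20  35
  4   1   5  15  35  70
  5   1   6  21  56 126
  6   1   7  28  84 210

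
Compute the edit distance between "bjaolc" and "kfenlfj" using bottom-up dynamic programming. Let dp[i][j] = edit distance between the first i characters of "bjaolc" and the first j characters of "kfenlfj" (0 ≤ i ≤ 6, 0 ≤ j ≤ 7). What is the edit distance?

   ''  k  f  e  n  l  f  j
''  0  1  2  3  4  5  6  7
 b  1  1  2  3  4  5  6  7
 j  2  2  2  3  4  5  6  6
 a  3  3  3  3  4  5  6  7
 o  4  4  4  4  4  5  6  7
 l  5  5  5  5  5  4  5  6
 c  6  6  6  6  6  5  5  6

6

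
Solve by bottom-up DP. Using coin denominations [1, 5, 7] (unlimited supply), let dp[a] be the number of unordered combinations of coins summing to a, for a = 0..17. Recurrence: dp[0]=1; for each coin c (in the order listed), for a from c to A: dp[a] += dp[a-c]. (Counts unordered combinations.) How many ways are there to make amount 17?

after  coin     0     1     2     3     4     5     6     7     8     9    10    11    12    13    14    15    16    17
          1     1     1     1     1     1     1     1     1     1     1     1     1     1     1     1     1     1     1
          5     1     1     1     1     1     2     2     2     2     2     3     3     3     3     3     4     4     4
          7     1     1     1     1     1     2     2     3     3     3     4     4     5     5     6     7     7     8

8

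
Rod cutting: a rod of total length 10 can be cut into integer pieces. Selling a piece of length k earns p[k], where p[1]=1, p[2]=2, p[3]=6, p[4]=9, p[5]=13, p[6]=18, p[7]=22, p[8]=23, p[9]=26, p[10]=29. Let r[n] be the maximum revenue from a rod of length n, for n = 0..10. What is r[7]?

22

   n    0    1    2    3    4    5    6    7    8    9   10
r[n]    0    1    2    6    9   13   18   22   23   26   29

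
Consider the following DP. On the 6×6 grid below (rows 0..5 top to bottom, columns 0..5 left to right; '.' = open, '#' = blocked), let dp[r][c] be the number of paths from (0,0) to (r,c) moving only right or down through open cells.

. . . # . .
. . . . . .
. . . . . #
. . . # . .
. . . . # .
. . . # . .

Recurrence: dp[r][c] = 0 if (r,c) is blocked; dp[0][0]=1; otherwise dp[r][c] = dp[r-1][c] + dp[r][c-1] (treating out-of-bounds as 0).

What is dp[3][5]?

12

r\c   0   1   2   3   4   5
  0   1   1   1   0   0   0
  1   1   2   3   3   3   3
  2   1   3   6   9  12   0
  3   1   4  10   0  12  12
  4   1   5  15  15   0  12
  5   1   6  21   0   0  12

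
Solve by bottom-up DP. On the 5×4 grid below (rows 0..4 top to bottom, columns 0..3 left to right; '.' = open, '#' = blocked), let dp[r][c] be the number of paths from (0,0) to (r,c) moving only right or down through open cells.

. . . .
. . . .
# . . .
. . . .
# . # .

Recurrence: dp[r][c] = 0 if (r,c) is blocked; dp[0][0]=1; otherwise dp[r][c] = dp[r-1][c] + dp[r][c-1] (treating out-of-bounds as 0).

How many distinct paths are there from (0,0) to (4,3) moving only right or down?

r\c   0   1   2   3
  0   1   1   1   1
  1   1   2   3   4
  2   0   2   5   9
  3   0   2   7  16
  4   0   2   0  16

16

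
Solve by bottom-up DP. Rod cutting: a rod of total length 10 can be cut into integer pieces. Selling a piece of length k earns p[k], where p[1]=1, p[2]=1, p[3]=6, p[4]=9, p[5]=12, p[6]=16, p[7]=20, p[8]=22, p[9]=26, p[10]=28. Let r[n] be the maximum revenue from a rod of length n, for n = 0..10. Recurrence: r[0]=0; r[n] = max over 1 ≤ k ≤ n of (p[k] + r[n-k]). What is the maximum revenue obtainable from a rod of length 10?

   n    0    1    2    3    4    5    6    7    8    9   10
r[n]    0    1    2    6    9   12   16   20   22   26   28

28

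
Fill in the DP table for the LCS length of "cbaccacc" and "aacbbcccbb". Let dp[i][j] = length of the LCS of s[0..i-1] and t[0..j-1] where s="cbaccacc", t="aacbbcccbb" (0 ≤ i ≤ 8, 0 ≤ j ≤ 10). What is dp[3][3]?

   ''  a  a  c  b  b  c  c  c  b  b
''  0  0  0  0  0  0  0  0  0  0  0
 c  0  0  0  1  1  1  1  1  1  1  1
 b  0  0  0  1  2  2  2  2  2  2  2
 a  0  1  1  1  2  2  2  2  2  2  2
 c  0  1  1  2  2  2  3  3  3  3  3
 c  0  1  1  2  2  2  3  4  4  4  4
 a  0  1  2  2  2  2  3  4  4  4  4
 c  0  1  2  3  3  3  3  4  5  5  5
 c  0  1  2  3  3  3  4  4  5  5  5

1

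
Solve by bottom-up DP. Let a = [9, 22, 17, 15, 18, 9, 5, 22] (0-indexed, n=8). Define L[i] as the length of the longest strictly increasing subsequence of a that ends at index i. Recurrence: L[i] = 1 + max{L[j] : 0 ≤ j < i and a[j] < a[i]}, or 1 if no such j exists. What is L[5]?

   i    0    1    2    3    4    5    6    7
a[i]    9   22   17   15   18    9    5   22
L[i]    1    2    2    2    3    1    1    4

1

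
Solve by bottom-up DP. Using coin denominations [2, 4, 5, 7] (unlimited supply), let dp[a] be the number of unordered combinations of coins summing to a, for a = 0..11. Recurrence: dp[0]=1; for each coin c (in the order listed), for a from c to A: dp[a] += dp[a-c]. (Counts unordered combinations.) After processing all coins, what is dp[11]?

after  coin     0     1     2     3     4     5     6     7     8     9    10    11
          2     1     0     1     0     1     0     1     0     1     0     1     0
          4     1     0     1     0     2     0     2     0     3     0     3     0
          5     1     0     1     0     2     1     2     1     3     2     4     2
          7     1     0     1     0     2     1     2     2     3     3     4     4

4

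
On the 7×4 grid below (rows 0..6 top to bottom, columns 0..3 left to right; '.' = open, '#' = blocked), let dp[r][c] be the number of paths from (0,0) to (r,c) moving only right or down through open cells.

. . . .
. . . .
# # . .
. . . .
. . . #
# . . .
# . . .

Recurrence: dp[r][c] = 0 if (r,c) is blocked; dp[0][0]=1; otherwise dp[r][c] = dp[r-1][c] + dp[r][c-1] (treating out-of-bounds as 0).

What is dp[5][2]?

3

r\c   0   1   2   3
  0   1   1   1   1
  1   1   2   3   4
  2   0   0   3   7
  3   0   0   3  10
  4   0   0   3   0
  5   0   0   3   3
  6   0   0   3   6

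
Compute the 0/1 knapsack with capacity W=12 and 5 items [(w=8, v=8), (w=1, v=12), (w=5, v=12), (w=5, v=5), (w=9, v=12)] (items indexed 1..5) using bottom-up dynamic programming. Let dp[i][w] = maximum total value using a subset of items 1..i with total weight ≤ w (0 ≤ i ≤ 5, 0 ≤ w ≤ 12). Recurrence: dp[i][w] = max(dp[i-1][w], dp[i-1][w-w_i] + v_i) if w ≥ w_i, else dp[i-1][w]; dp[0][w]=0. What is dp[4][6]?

24

i\w   0   1   2   3   4   5   6   7   8   9  10  11  12
  0   0   0   0   0   0   0   0   0   0   0   0   0   0
  1   0   0   0   0   0   0   0   0   8   8   8   8   8
  2   0  12  12  12  12  12  12  12  12  20  20  20  20
  3   0  12  12  12  12  12  24  24  24  24  24  24  24
  4   0  12  12  12  12  12  24  24  24  24  24  29  29
  5   0  12  12  12  12  12  24  24  24  24  24  29  29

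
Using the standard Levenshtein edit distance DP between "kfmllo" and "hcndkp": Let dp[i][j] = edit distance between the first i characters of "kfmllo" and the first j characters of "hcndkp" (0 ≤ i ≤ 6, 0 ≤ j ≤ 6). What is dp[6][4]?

   ''  h  c  n  d  k  p
''  0  1  2  3  4  5  6
 k  1  1  2  3  4  4  5
 f  2  2  2  3  4  5  5
 m  3  3  3  3  4  5  6
 l  4  4  4  4  4  5  6
 l  5  5  5  5  5  5  6
 o  6  6  6  6  6  6  6

6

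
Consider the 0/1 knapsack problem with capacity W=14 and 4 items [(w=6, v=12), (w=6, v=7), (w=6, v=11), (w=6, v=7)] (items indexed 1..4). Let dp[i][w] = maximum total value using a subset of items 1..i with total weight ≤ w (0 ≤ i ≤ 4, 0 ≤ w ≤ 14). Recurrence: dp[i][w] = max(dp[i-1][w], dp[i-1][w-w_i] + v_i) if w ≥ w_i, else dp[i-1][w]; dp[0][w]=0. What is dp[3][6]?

12

i\w   0   1   2   3   4   5   6   7   8   9  10  11  12  13  14
  0   0   0   0   0   0   0   0   0   0   0   0   0   0   0   0
  1   0   0   0   0   0   0  12  12  12  12  12  12  12  12  12
  2   0   0   0   0   0   0  12  12  12  12  12  12  19  19  19
  3   0   0   0   0   0   0  12  12  12  12  12  12  23  23  23
  4   0   0   0   0   0   0  12  12  12  12  12  12  23  23  23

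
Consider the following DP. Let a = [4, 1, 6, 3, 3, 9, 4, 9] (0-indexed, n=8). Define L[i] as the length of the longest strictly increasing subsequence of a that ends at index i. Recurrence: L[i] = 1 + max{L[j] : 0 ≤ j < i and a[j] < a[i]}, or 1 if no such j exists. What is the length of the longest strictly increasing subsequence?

   i    0    1    2    3    4    5    6    7
a[i]    4    1    6    3    3    9    4    9
L[i]    1    1    2    2    2    3    3    4

4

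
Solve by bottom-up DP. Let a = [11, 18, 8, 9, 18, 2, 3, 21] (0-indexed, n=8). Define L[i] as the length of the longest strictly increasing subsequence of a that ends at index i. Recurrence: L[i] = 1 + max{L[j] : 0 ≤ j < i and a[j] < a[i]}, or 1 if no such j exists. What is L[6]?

2

   i    0    1    2    3    4    5    6    7
a[i]   11   18    8    9   18    2    3   21
L[i]    1    2    1    2    3    1    2    4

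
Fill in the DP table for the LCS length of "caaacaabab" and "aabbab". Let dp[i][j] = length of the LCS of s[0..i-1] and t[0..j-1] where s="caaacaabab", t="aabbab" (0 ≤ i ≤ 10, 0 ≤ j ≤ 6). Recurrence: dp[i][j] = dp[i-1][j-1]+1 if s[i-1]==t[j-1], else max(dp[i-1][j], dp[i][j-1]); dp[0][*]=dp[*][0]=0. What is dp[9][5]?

   ''  a  a  b  b  a  b
''  0  0  0  0  0  0  0
 c  0  0  0  0  0  0  0
 a  0  1  1  1  1  1  1
 a  0  1  2  2  2  2  2
 a  0  1  2  2  2  3  3
 c  0  1  2  2  2  3  3
 a  0  1  2  2  2  3  3
 a  0  1  2  2  2  3  3
 b  0  1  2  3  3  3  4
 a  0  1  2  3  3  4  4
 b  0  1  2  3  4  4  5

4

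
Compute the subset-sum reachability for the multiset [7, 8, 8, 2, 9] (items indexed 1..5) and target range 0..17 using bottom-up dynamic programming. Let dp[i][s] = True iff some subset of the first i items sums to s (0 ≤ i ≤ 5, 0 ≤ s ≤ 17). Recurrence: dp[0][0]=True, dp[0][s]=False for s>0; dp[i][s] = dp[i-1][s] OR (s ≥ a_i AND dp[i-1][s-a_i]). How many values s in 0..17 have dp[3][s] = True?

i\s   0   1   2   3   4   5   6   7   8   9  10  11  12  13  14  15  16  17
  0   T   F   F   F   F   F   F   F   F   F   F   F   F   F   F   F   F   F
  1   T   F   F   F   F   F   F   T   F   F   F   F   F   F   F   F   F   F
  2   T   F   F   F   F   F   F   T   T   F   F   F   F   F   F   T   F   F
  3   T   F   F   F   F   F   F   T   T   F   F   F   F   F   F   T   T   F
  4   T   F   T   F   F   F   F   T   T   T   T   F   F   F   F   T   T   T
  5   T   F   T   F   F   F   F   T   T   T   T   T   F   F   F   T   T   T

5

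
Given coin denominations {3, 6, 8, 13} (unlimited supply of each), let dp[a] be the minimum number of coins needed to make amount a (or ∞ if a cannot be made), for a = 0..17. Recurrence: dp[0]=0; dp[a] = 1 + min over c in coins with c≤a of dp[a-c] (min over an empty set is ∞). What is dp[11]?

2

 a  0  1  2  3  4  5  6  7  8  9 10 11 12 13 14 15 16 17
dp  0  -  -  1  -  -  1  -  1  2  -  2  2  1  2  3  2  3
(- denotes ∞ / unreachable)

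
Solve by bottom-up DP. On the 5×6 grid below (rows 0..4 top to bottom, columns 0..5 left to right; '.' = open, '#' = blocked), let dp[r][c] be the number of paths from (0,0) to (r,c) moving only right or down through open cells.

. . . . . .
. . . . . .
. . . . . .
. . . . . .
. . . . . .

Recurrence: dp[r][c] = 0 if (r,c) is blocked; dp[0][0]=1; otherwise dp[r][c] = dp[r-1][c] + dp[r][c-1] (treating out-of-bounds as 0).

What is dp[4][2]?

15

r\c   0   1   2   3   4   5
  0   1   1   1   1   1   1
  1   1   2   3   4   5   6
  2   1   3   6  10  15  21
  3   1   4  10  20  35  56
  4   1   5  15  35  70 126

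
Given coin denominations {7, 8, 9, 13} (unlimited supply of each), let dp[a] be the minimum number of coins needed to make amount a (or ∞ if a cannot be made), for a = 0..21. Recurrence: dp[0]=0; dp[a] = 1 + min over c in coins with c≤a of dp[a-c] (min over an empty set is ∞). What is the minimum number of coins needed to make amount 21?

 a  0  1  2  3  4  5  6  7  8  9 10 11 12 13 14 15 16 17 18 19 20 21
dp  0  -  -  -  -  -  -  1  1  1  -  -  -  1  2  2  2  2  2  -  2  2
(- denotes ∞ / unreachable)

2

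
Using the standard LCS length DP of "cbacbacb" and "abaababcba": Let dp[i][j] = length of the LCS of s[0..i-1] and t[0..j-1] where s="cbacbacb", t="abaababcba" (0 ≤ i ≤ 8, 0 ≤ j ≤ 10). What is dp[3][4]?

2

   ''  a  b  a  a  b  a  b  c  b  a
''  0  0  0  0  0  0  0  0  0  0  0
 c  0  0  0  0  0  0  0  0  1  1  1
 b  0  0  1  1  1  1  1  1  1  2  2
 a  0  1  1  2  2  2  2  2  2  2  3
 c  0  1  1  2  2  2  2  2  3  3  3
 b  0  1  2  2  2  3  3  3  3  4  4
 a  0  1  2  3  3  3  4  4  4  4  5
 c  0  1  2  3  3  3  4  4  5  5  5
 b  0  1  2  3  3  4  4  5  5  6  6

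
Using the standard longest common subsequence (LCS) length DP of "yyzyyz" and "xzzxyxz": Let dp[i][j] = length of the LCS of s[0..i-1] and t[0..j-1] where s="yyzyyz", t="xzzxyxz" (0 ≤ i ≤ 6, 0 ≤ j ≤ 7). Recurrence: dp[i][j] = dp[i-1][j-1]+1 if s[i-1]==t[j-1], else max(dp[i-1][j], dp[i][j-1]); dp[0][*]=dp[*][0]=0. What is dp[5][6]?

   ''  x  z  z  x  y  x  z
''  0  0  0  0  0  0  0  0
 y  0  0  0  0  0  1  1  1
 y  0  0  0  0  0  1  1  1
 z  0  0  1  1  1  1  1  2
 y  0  0  1  1  1  2  2  2
 y  0  0  1  1  1  2  2  2
 z  0  0  1  2  2  2  2  3

2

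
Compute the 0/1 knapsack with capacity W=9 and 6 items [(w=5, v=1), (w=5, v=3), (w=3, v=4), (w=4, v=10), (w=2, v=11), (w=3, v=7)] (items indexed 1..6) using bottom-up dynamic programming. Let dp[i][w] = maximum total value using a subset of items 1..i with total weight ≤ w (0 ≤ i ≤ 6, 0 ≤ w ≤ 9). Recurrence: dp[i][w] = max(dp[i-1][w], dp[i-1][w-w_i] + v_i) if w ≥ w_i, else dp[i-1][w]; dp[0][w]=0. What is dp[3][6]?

4

i\w   0   1   2   3   4   5   6   7   8   9
  0   0   0   0   0   0   0   0   0   0   0
  1   0   0   0   0   0   1   1   1   1   1
  2   0   0   0   0   0   3   3   3   3   3
  3   0   0   0   4   4   4   4   4   7   7
  4   0   0   0   4  10  10  10  14  14  14
  5   0   0  11  11  11  15  21  21  21  25
  6   0   0  11  11  11  18  21  21  22  28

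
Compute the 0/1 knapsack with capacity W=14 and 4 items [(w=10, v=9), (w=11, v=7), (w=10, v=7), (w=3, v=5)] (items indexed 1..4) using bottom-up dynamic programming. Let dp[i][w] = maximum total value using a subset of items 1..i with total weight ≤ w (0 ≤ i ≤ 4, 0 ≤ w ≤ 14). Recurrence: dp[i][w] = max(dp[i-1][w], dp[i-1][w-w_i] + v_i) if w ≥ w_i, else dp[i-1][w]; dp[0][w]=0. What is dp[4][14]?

14

i\w   0   1   2   3   4   5   6   7   8   9  10  11  12  13  14
  0   0   0   0   0   0   0   0   0   0   0   0   0   0   0   0
  1   0   0   0   0   0   0   0   0   0   0   9   9   9   9   9
  2   0   0   0   0   0   0   0   0   0   0   9   9   9   9   9
  3   0   0   0   0   0   0   0   0   0   0   9   9   9   9   9
  4   0   0   0   5   5   5   5   5   5   5   9   9   9  14  14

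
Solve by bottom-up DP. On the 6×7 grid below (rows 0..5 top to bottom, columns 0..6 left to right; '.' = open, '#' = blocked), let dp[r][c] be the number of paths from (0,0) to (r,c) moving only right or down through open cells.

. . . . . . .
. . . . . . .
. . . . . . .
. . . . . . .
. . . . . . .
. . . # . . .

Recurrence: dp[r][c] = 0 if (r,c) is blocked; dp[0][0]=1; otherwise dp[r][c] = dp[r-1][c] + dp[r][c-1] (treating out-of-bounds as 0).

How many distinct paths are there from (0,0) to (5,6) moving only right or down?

406

r\c   0   1   2   3   4   5   6
  0   1   1   1   1   1   1   1
  1   1   2   3   4   5   6   7
  2   1   3   6  10  15  21  28
  3   1   4  10  20  35  56  84
  4   1   5  15  35  70 126 210
  5   1   6  21   0  70 196 406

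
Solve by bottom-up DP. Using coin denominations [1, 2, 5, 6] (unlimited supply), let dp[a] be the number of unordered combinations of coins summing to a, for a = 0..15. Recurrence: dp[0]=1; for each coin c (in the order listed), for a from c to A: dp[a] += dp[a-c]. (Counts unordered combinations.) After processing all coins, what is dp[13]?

21

after  coin     0     1     2     3     4     5     6     7     8     9    10    11    12    13    14    15
          1     1     1     1     1     1     1     1     1     1     1     1     1     1     1     1     1
          2     1     1     2     2     3     3     4     4     5     5     6     6     7     7     8     8
          5     1     1     2     2     3     4     5     6     7     8    10    11    13    14    16    18
          6     1     1     2     2     3     4     6     7     9    10    13    15    19    21    25    28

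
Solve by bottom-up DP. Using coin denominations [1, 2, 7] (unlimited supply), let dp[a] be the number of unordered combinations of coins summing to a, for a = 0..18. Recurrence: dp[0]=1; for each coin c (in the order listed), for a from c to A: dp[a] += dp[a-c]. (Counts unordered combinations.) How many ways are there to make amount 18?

after  coin     0     1     2     3     4     5     6     7     8     9    10    11    12    13    14    15    16    17    18
          1     1     1     1     1     1     1     1     1     1     1     1     1     1     1     1     1     1     1     1
          2     1     1     2     2     3     3     4     4     5     5     6     6     7     7     8     8     9     9    10
          7     1     1     2     2     3     3     4     5     6     7     8     9    10    11    13    14    16    17    19

19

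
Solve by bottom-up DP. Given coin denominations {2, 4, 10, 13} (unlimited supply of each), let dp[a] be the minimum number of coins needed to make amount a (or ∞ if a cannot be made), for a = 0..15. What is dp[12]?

 a  0  1  2  3  4  5  6  7  8  9 10 11 12 13 14 15
dp  0  -  1  -  1  -  2  -  2  -  1  -  2  1  2  2
(- denotes ∞ / unreachable)

2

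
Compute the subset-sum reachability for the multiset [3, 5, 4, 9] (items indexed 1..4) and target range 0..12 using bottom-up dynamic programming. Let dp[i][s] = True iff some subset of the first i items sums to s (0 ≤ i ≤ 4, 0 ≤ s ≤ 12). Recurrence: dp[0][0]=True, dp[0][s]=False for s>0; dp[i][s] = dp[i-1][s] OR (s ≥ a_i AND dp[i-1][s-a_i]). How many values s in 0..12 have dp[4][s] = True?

i\s   0   1   2   3   4   5   6   7   8   9  10  11  12
  0   T   F   F   F   F   F   F   F   F   F   F   F   F
  1   T   F   F   T   F   F   F   F   F   F   F   F   F
  2   T   F   F   T   F   T   F   F   T   F   F   F   F
  3   T   F   F   T   T   T   F   T   T   T   F   F   T
  4   T   F   F   T   T   T   F   T   T   T   F   F   T

8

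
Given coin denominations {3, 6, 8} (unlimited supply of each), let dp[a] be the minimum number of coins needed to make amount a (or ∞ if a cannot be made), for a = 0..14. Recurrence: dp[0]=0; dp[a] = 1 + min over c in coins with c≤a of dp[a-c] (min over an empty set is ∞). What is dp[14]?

 a  0  1  2  3  4  5  6  7  8  9 10 11 12 13 14
dp  0  -  -  1  -  -  1  -  1  2  -  2  2  -  2
(- denotes ∞ / unreachable)

2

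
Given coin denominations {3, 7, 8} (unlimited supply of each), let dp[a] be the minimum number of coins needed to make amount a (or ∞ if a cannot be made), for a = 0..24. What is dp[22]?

 a  0  1  2  3  4  5  6  7  8  9 10 11 12 13 14 15 16 17 18 19 20 21 22 23 24
dp  0  -  -  1  -  -  2  1  1  3  2  2  4  3  2  2  2  3  3  3  4  3  3  3  3
(- denotes ∞ / unreachable)

3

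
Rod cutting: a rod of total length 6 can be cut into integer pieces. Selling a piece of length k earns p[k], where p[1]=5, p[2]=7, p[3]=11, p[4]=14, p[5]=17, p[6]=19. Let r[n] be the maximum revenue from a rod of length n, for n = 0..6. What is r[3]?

15

   n    0    1    2    3    4    5    6
r[n]    0    5   10   15   20   25   30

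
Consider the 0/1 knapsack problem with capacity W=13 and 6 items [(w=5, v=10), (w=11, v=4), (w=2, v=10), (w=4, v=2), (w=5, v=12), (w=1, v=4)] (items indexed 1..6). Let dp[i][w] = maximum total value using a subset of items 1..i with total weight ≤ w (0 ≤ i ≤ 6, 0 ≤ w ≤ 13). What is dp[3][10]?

20

i\w   0   1   2   3   4   5   6   7   8   9  10  11  12  13
  0   0   0   0   0   0   0   0   0   0   0   0   0   0   0
  1   0   0   0   0   0  10  10  10  10  10  10  10  10  10
  2   0   0   0   0   0  10  10  10  10  10  10  10  10  10
  3   0   0  10  10  10  10  10  20  20  20  20  20  20  20
  4   0   0  10  10  10  10  12  20  20  20  20  22  22  22
  5   0   0  10  10  10  12  12  22  22  22  22  24  32  32
  6   0   4  10  14  14  14  16  22  26  26  26  26  32  36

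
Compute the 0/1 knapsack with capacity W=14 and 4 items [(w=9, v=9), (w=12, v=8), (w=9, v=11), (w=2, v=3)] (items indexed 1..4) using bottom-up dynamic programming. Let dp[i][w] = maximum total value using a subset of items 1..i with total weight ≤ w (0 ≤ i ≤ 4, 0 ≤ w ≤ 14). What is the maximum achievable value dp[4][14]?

14

i\w   0   1   2   3   4   5   6   7   8   9  10  11  12  13  14
  0   0   0   0   0   0   0   0   0   0   0   0   0   0   0   0
  1   0   0   0   0   0   0   0   0   0   9   9   9   9   9   9
  2   0   0   0   0   0   0   0   0   0   9   9   9   9   9   9
  3   0   0   0   0   0   0   0   0   0  11  11  11  11  11  11
  4   0   0   3   3   3   3   3   3   3  11  11  14  14  14  14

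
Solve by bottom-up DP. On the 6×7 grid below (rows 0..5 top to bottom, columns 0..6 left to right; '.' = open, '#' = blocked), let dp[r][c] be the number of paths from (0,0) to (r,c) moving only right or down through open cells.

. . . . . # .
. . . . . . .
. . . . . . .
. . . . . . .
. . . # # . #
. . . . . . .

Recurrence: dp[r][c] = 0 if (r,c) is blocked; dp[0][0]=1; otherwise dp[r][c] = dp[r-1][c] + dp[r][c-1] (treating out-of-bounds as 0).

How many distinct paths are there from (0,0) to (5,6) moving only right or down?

r\c   0   1   2   3   4   5   6
  0   1   1   1   1   1   0   0
  1   1   2   3   4   5   5   5
  2   1   3   6  10  15  20  25
  3   1   4  10  20  35  55  80
  4   1   5  15   0   0  55   0
  5   1   6  21  21  21  76  76

76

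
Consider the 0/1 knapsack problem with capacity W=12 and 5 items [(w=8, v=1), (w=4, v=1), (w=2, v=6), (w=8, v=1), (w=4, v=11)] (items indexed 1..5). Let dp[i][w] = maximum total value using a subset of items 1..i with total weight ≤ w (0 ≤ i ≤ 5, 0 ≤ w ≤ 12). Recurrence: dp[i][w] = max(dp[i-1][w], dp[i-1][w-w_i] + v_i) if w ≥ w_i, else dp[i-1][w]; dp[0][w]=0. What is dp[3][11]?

i\w   0   1   2   3   4   5   6   7   8   9  10  11  12
  0   0   0   0   0   0   0   0   0   0   0   0   0   0
  1   0   0   0   0   0   0   0   0   1   1   1   1   1
  2   0   0   0   0   1   1   1   1   1   1   1   1   2
  3   0   0   6   6   6   6   7   7   7   7   7   7   7
  4   0   0   6   6   6   6   7   7   7   7   7   7   7
  5   0   0   6   6  11  11  17  17  17  17  18  18  18

7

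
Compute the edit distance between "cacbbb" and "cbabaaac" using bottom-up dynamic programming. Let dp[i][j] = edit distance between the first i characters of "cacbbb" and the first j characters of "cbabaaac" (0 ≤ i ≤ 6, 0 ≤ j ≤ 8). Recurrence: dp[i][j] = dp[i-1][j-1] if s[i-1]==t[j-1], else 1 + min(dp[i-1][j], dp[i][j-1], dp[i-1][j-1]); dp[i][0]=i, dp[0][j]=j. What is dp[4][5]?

3

   ''  c  b  a  b  a  a  a  c
''  0  1  2  3  4  5  6  7  8
 c  1  0  1  2  3  4  5  6  7
 a  2  1  1  1  2  3  4  5  6
 c  3  2  2  2  2  3  4  5  5
 b  4  3  2  3  2  3  4  5  6
 b  5  4  3  3  3  3  4  5  6
 b  6  5  4  4  3  4  4  5  6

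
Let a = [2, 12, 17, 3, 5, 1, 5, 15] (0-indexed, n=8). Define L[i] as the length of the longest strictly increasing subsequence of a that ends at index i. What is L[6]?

3

   i    0    1    2    3    4    5    6    7
a[i]    2   12   17    3    5    1    5   15
L[i]    1    2    3    2    3    1    3    4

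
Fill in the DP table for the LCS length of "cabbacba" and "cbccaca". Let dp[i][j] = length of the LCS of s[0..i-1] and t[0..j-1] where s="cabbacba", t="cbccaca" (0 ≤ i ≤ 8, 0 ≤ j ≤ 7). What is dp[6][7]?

   ''  c  b  c  c  a  c  a
''  0  0  0  0  0  0  0  0
 c  0  1  1  1  1  1  1  1
 a  0  1  1  1  1  2  2  2
 b  0  1  2  2  2  2  2  2
 b  0  1  2  2  2  2  2  2
 a  0  1  2  2  2  3  3  3
 c  0  1  2  3  3  3  4  4
 b  0  1  2  3  3  3  4  4
 a  0  1  2  3  3  4  4  5

4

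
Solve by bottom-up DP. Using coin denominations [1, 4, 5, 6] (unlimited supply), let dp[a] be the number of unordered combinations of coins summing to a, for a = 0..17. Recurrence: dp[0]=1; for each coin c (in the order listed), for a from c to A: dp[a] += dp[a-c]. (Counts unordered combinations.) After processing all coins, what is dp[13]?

after  coin     0     1     2     3     4     5     6     7     8     9    10    11    12    13    14    15    16    17
          1     1     1     1     1     1     1     1     1     1     1     1     1     1     1     1     1     1     1
          4     1     1     1     1     2     2     2     2     3     3     3     3     4     4     4     4     5     5
          5     1     1     1     1     2     3     3     3     4     5     6     6     7     8     9    10    11    12
          6     1     1     1     1     2     3     4     4     5     6     8     9    11    12    14    16    19    21

12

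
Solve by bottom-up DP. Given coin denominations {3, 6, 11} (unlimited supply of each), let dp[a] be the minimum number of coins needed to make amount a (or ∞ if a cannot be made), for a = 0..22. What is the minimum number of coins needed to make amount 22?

 a  0  1  2  3  4  5  6  7  8  9 10 11 12 13 14 15 16 17 18 19 20 21 22
dp  0  -  -  1  -  -  1  -  -  2  -  1  2  -  2  3  -  2  3  -  3  4  2
(- denotes ∞ / unreachable)

2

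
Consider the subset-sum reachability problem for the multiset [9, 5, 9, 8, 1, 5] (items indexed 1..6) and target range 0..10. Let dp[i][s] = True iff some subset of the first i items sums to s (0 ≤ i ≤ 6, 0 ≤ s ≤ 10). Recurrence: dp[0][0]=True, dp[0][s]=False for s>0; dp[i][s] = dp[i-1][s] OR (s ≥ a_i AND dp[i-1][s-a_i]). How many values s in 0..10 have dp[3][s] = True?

3

i\s   0   1   2   3   4   5   6   7   8   9  10
  0   T   F   F   F   F   F   F   F   F   F   F
  1   T   F   F   F   F   F   F   F   F   T   F
  2   T   F   F   F   F   T   F   F   F   T   F
  3   T   F   F   F   F   T   F   F   F   T   F
  4   T   F   F   F   F   T   F   F   T   T   F
  5   T   T   F   F   F   T   T   F   T   T   T
  6   T   T   F   F   F   T   T   F   T   T   T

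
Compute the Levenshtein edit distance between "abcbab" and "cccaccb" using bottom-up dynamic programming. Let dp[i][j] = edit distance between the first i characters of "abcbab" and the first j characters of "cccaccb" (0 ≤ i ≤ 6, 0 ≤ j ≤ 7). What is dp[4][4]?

   ''  c  c  c  a  c  c  b
''  0  1  2  3  4  5  6  7
 a  1  1  2  3  3  4  5  6
 b  2  2  2  3  4  4  5  5
 c  3  2  2  2  3  4  4  5
 b  4  3  3  3  3  4  5  4
 a  5  4  4  4  3  4  5  5
 b  6  5  5  5  4  4  5  5

3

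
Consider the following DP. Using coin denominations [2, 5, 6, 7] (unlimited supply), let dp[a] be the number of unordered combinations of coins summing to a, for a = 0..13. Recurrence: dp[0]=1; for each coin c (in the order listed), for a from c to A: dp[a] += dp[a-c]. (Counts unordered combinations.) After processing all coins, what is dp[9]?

2

after  coin     0     1     2     3     4     5     6     7     8     9    10    11    12    13
          2     1     0     1     0     1     0     1     0     1     0     1     0     1     0
          5     1     0     1     0     1     1     1     1     1     1     2     1     2     1
          6     1     0     1     0     1     1     2     1     2     1     3     2     4     2
          7     1     0     1     0     1     1     2     2     2     2     3     3     5     4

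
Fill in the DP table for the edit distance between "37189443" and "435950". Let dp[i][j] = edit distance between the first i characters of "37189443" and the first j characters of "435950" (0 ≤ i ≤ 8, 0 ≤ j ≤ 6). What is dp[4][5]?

   ''  4  3  5  9  5  0
''  0  1  2  3  4  5  6
 3  1  1  1  2  3  4  5
 7  2  2  2  2  3  4  5
 1  3  3  3  3  3  4  5
 8  4  4  4  4  4  4  5
 9  5  5  5  5  4  5  5
 4  6  5  6  6  5  5  6
 4  7  6  6  7  6  6  6
 3  8  7  6  7  7  7  7

4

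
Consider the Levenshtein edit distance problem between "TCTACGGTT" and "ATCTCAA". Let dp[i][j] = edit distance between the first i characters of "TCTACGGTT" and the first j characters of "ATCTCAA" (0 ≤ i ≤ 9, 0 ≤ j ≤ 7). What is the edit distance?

   ''  A  T  C  T  C  A  A
''  0  1  2  3  4  5  6  7
 T  1  1  1  2  3  4  5  6
 C  2  2  2  1  2  3  4  5
 T  3  3  2  2  1  2  3  4
 A  4  3  3  3  2  2  2  3
 C  5  4  4  3  3  2  3  3
 G  6  5  5  4  4  3  3  4
 G  7  6  6  5  5  4  4  4
 T  8  7  6  6  5  5  5  5
 T  9  8  7  7  6  6  6  6

6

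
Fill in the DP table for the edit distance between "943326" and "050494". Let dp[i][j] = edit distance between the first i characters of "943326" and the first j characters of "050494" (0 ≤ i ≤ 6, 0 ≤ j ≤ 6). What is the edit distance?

   ''  0  5  0  4  9  4
''  0  1  2  3  4  5  6
 9  1  1  2  3  4  4  5
 4  2  2  2  3  3  4  4
 3  3  3  3  3  4  4  5
 3  4  4  4  4  4  5  5
 2  5  5  5  5  5  5  6
 6  6  6  6  6  6  6  6

6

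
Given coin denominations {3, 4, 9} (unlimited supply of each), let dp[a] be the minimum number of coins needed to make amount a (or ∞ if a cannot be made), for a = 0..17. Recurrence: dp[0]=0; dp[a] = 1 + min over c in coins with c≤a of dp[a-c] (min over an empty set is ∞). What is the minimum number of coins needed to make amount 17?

 a  0  1  2  3  4  5  6  7  8  9 10 11 12 13 14 15 16 17
dp  0  -  -  1  1  -  2  2  2  1  3  3  2  2  4  3  3  3
(- denotes ∞ / unreachable)

3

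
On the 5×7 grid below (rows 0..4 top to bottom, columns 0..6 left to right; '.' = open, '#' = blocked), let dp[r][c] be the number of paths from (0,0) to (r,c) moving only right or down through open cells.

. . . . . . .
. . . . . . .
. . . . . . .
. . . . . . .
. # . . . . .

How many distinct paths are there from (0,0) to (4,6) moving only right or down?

r\c   0   1   2   3   4   5   6
  0   1   1   1   1   1   1   1
  1   1   2   3   4   5   6   7
  2   1   3   6  10  15  21  28
  3   1   4  10  20  35  56  84
  4   1   0  10  30  65 121 205

205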